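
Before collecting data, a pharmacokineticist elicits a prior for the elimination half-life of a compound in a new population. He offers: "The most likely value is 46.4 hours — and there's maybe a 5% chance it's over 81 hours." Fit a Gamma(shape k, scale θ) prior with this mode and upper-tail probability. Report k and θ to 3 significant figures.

Gamma(k,θ) with k>1 has mode (k−1)θ, so θ = 46.4/(k−1).
Need P(X < 81) = 0.95 with θ tied to k this way. Start at k = 2, θ = 46.4: P(X<81) ≈ 0.521.
Too low — raise k to concentrate. Iterating converges to k ≈ 9.99.
Then θ = 46.4/(9.99−1) ≈ 5.16.

k ≈ 9.99, θ ≈ 5.16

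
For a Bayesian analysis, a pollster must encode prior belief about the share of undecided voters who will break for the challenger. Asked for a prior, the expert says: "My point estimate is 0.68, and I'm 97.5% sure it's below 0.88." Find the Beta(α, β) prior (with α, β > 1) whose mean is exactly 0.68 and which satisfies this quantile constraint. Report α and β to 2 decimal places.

With mean 0.68 fixed, write α = 0.68s, β = 0.32s where s = α+β.
Need P(θ < 0.88) = 0.975 under Beta(0.68s, 0.32s). Normal approximation: (q−m)/√(m(1−m)/s) ≈ z_{0.975} = 1.96, so s ≈ 0.68·0.32·(1.96)²/(0.88−0.68)² = 20.9.
At s = 20.9: P(θ<0.88) ≈ 0.990. Adjusting to match 0.975 gives s ≈ 15.31.
So α = 0.68·15.31 ≈ 10.41, β = 0.32·15.31 ≈ 4.90.

α ≈ 10.41, β ≈ 4.90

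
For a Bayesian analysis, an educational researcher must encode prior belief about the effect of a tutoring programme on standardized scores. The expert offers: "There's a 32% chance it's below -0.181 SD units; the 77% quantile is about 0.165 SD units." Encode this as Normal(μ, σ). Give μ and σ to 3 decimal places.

μ = -0.047, σ = 0.287

The p-quantile of Normal(μ,σ) is μ + z_p·σ, with z_{0.32} = -0.4677 and z_{0.77} = 0.7388.
Eliminate σ: μ = (z₂·x₁ − z₁·x₂)/(z₂ − z₁) = (0.7388·-0.181 − (-0.4677)·0.165)/1.207 = -0.047.
Then σ = (x₂ − x₁)/(z₂ − z₁) = (0.165 − -0.181)/1.207 = 0.287.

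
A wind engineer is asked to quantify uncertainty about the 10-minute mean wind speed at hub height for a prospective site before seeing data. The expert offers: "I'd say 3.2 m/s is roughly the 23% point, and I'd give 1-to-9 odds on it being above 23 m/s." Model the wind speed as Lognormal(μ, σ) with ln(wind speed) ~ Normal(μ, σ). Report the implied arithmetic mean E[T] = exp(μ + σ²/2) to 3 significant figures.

If T ~ Lognormal(μ,σ) then ln T ~ Normal(μ,σ), so the p-quantile of ln T is μ + z_p·σ.
ln(3.2) = 1.163 and ln(23) = 3.135; z_{0.23} = -0.7388, z_{0.9} = 1.282.
σ = (3.135 − 1.163)/(1.282 − (-0.7388)) = 0.976.
μ = 1.163 − (-0.7388)·0.976 = 1.884.
E[T] = exp(μ + σ²/2) = exp(1.884 + 0.4765) = 10.6 m/s.

E[T] ≈ 10.6 m/s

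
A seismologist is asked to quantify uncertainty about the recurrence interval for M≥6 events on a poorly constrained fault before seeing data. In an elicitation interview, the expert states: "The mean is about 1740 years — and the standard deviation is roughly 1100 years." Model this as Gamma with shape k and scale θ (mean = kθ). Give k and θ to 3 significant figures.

k ≈ 2.5, θ ≈ 695

For Gamma(k, scale θ): mean = kθ, variance = kθ², so CV = 1/√k.
CV = SD/mean = 1100/1740 = 0.6322, hence k = 1/CV² = 2.5.
Then θ = mean/k = 1740/2.5 = 695.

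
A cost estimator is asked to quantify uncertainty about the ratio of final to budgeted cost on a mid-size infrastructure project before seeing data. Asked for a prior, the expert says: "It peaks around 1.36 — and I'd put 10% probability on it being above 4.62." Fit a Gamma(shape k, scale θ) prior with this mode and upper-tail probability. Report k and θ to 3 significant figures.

Gamma(k,θ) with k>1 has mode (k−1)θ, so θ = 1.36/(k−1).
Need P(X < 4.62) = 0.9 with θ tied to k this way. Start at k = 2, θ = 1.36: P(X<4.62) ≈ 0.853.
Too low — raise k to concentrate. Iterating converges to k ≈ 2.26.
Then θ = 1.36/(2.26−1) ≈ 1.08.

k ≈ 2.26, θ ≈ 1.08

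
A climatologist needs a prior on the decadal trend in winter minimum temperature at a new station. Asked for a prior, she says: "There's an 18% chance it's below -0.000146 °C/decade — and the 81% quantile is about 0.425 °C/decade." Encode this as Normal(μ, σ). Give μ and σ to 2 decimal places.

For Normal(μ,σ), the p-quantile is μ + z_p·σ. Here z_{0.18} = -0.9154, z_{0.81} = 0.8779.
So -0.000146 = μ − 0.9154σ and 0.425 = μ + 0.8779σ.
Subtracting: σ = (0.425 − -0.000146)/(0.8779 − (-0.9154)) = 0.24.
Then μ = -0.000146 − (-0.9154)·0.24 = 0.22.

μ = 0.22, σ = 0.24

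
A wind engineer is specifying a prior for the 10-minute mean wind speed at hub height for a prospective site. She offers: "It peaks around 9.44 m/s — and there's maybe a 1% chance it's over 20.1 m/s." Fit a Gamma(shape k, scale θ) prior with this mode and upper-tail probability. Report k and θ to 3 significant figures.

k ≈ 9.5, θ ≈ 1.11

Gamma(k,θ) with k>1 has mode (k−1)θ, so θ = 9.44/(k−1).
Need P(X < 20.1) = 0.99 with θ tied to k this way. Start at k = 2, θ = 9.44: P(X<20.1) ≈ 0.628.
Too low — raise k to concentrate. Iterating converges to k ≈ 9.5.
Then θ = 9.44/(9.5−1) ≈ 1.11.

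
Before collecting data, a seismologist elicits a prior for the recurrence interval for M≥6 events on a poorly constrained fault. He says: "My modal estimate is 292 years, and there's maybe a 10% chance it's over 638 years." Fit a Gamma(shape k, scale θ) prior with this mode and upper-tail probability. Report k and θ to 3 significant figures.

k ≈ 4.15, θ ≈ 92.8

Gamma(k,θ) with k>1 has mode (k−1)θ, so θ = 292/(k−1).
Need P(X < 638) = 0.9 with θ tied to k this way. Start at k = 2, θ = 292: P(X<638) ≈ 0.642.
Too low — raise k to concentrate. Iterating converges to k ≈ 4.15.
Then θ = 292/(4.15−1) ≈ 92.8.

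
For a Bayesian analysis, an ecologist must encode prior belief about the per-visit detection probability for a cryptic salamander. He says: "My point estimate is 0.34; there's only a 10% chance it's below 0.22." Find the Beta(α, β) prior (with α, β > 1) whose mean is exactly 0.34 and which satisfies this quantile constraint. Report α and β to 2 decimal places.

With mean 0.34 fixed, write α = 0.34s, β = 0.66s where s = α+β.
Need P(θ < 0.22) = 0.1 under Beta(0.34s, 0.66s). Normal approximation: (q−m)/√(m(1−m)/s) ≈ z_{0.1} = -1.28, so s ≈ 0.34·0.66·(-1.28)²/(0.22−0.34)² = 25.6.
At s = 25.6: P(θ<0.22) ≈ 0.092. Adjusting to match 0.1 gives s ≈ 23.86.
So α = 0.34·23.86 ≈ 8.11, β = 0.66·23.86 ≈ 15.75.

α ≈ 8.11, β ≈ 15.75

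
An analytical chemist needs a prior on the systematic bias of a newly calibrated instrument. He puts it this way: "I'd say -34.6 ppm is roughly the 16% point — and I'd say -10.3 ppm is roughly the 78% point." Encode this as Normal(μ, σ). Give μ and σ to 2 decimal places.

The p-quantile of Normal(μ,σ) is μ + z_p·σ, with z_{0.16} = -0.9945 and z_{0.78} = 0.7722.
Eliminate σ: μ = (z₂·x₁ − z₁·x₂)/(z₂ − z₁) = (0.7722·-34.6 − (-0.9945)·-10.3)/1.767 = -20.92.
Then σ = (x₂ − x₁)/(z₂ − z₁) = (-10.3 − -34.6)/1.767 = 13.75.

μ = -20.92, σ = 13.75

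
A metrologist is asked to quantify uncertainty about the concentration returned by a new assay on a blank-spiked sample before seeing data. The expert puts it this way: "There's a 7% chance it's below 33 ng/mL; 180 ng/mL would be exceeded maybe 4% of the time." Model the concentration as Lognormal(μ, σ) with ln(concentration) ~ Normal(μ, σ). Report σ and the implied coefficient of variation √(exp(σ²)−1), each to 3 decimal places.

σ ≈ 0.526, CV ≈ 0.564

If T ~ Lognormal(μ,σ) then ln T ~ Normal(μ,σ), so the p-quantile of ln T is μ + z_p·σ.
ln(33) = 3.497 and ln(180) = 5.193; z_{0.07} = -1.476, z_{0.96} = 1.751.
σ = (5.193 − 3.497)/(1.751 − (-1.476)) = 0.526.
μ = 3.497 − (-1.476)·0.526 = 4.272.
CV = √(exp(σ²)−1) = √(exp(0.2765)−1) = 0.564.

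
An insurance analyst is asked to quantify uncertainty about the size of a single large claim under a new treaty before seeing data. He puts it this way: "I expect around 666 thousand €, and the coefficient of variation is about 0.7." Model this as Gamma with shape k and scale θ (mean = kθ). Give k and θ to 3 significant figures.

For Gamma(k, scale θ): mean = kθ, variance = kθ², so CV = 1/√k.
CV = 0.7, hence k = 1/CV² = 2.04.
Then θ = mean/k = 666/2.04 = 326.

k ≈ 2.04, θ ≈ 326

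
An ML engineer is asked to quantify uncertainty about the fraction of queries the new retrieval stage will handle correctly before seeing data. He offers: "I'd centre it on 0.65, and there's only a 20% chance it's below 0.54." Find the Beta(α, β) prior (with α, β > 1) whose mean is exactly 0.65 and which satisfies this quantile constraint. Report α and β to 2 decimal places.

α ≈ 8.34, β ≈ 4.49

With mean 0.65 fixed, write α = 0.65s, β = 0.35s where s = α+β.
Need P(θ < 0.54) = 0.2 under Beta(0.65s, 0.35s). Normal approximation: (q−m)/√(m(1−m)/s) ≈ z_{0.2} = -0.842, so s ≈ 0.65·0.35·(-0.842)²/(0.54−0.65)² = 13.3.
At s = 13.3: P(θ<0.54) ≈ 0.196. Adjusting to match 0.2 gives s ≈ 12.83.
So α = 0.65·12.83 ≈ 8.34, β = 0.35·12.83 ≈ 4.49.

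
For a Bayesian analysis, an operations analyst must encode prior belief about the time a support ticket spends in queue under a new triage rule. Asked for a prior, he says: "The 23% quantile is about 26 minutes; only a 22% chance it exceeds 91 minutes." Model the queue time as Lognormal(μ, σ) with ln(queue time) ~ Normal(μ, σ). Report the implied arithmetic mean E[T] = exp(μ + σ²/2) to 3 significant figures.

E[T] ≈ 67.6 minutes

If T ~ Lognormal(μ,σ) then ln T ~ Normal(μ,σ), so the p-quantile of ln T is μ + z_p·σ.
ln(26) = 3.258 and ln(91) = 4.511; z_{0.23} = -0.7388, z_{0.78} = 0.7722.
σ = (4.511 − 3.258)/(0.7722 − (-0.7388)) = 0.829.
μ = 3.258 − (-0.7388)·0.829 = 3.871.
E[T] = exp(μ + σ²/2) = exp(3.871 + 0.3437) = 67.6 minutes.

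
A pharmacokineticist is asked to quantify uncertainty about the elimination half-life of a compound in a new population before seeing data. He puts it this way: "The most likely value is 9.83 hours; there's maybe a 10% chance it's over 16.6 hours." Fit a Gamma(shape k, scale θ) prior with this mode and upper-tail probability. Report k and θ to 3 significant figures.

k ≈ 7.89, θ ≈ 1.43

Gamma(k,θ) with k>1 has mode (k−1)θ, so θ = 9.83/(k−1).
Need P(X < 16.6) = 0.9 with θ tied to k this way. Start at k = 2, θ = 9.83: P(X<16.6) ≈ 0.503.
Too low — raise k to concentrate. Iterating converges to k ≈ 7.89.
Then θ = 9.83/(7.89−1) ≈ 1.43.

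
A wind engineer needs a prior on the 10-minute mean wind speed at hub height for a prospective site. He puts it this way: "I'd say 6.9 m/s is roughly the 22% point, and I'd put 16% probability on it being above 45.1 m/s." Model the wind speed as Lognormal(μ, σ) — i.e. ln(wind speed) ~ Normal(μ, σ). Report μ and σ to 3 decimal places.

If T ~ Lognormal(μ,σ) then ln T ~ Normal(μ,σ), so the p-quantile of ln T is μ + z_p·σ.
ln(6.9) = 1.932 and ln(45.1) = 3.809; z_{0.22} = -0.7722, z_{0.84} = 0.9945.
σ = (3.809 − 1.932)/(0.9945 − (-0.7722)) = 1.063.
μ = 1.932 − (-0.7722)·1.063 = 2.752.

μ ≈ 2.752, σ ≈ 1.063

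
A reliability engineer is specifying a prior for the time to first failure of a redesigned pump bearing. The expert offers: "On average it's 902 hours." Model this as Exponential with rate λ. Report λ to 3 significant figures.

λ ≈ 0.00111

Exponential mean = 1/λ, so λ = 1/902.0 = 0.00111.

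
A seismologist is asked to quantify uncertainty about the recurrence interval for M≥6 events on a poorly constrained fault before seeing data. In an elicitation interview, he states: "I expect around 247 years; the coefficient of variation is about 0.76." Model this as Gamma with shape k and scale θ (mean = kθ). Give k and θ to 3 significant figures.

k ≈ 1.73, θ ≈ 143

For Gamma(k, scale θ): mean = kθ, variance = kθ², so CV = 1/√k.
CV = 0.76, hence k = 1/CV² = 1.73.
Then θ = mean/k = 247/1.73 = 143.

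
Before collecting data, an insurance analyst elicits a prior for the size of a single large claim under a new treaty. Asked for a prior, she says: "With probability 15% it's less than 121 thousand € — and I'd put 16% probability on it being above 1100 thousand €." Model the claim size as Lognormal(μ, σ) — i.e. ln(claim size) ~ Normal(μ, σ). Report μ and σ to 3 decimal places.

μ ≈ 5.922, σ ≈ 1.087

If T ~ Lognormal(μ,σ) then ln T ~ Normal(μ,σ), so the p-quantile of ln T is μ + z_p·σ.
ln(121) = 4.796 and ln(1100) = 7.003; z_{0.15} = -1.036, z_{0.84} = 0.9945.
σ = (7.003 − 4.796)/(0.9945 − (-1.036)) = 1.087.
μ = 4.796 − (-1.036)·1.087 = 5.922.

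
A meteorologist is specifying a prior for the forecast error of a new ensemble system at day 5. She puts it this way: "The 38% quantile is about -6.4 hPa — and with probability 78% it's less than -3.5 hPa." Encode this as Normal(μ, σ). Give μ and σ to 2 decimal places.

The p-quantile of Normal(μ,σ) is μ + z_p·σ, with z_{0.38} = -0.3055 and z_{0.78} = 0.7722.
Eliminate σ: μ = (z₂·x₁ − z₁·x₂)/(z₂ − z₁) = (0.7722·-6.4 − (-0.3055)·-3.5)/1.078 = -5.58.
Then σ = (x₂ − x₁)/(z₂ − z₁) = (-3.5 − -6.4)/1.078 = 2.69.

μ = -5.58, σ = 2.69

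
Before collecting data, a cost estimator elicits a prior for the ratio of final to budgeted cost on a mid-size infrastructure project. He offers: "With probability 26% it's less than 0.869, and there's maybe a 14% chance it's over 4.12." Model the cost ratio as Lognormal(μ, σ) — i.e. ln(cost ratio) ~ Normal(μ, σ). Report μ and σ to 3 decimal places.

μ ≈ 0.440, σ ≈ 0.903

If T ~ Lognormal(μ,σ) then ln T ~ Normal(μ,σ), so the p-quantile of ln T is μ + z_p·σ.
ln(0.869) = -0.1404 and ln(4.12) = 1.416; z_{0.26} = -0.6433, z_{0.86} = 1.08.
σ = (1.416 − -0.1404)/(1.08 − (-0.6433)) = 0.903.
μ = -0.1404 − (-0.6433)·0.903 = 0.440.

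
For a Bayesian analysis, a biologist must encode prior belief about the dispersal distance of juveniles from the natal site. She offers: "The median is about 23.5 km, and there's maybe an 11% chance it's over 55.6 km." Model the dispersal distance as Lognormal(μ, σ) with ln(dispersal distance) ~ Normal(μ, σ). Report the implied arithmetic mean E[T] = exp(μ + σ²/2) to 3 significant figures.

If T ~ Lognormal(μ,σ) then ln T ~ Normal(μ,σ), so the p-quantile of ln T is μ + z_p·σ.
ln(23.5) = 3.157 and ln(55.6) = 4.018; z_{0.5} = 0, z_{0.89} = 1.227.
σ = (4.018 − 3.157)/(1.227 − (0)) = 0.702.
μ = 3.157 − (0)·0.702 = 3.157.
E[T] = exp(μ + σ²/2) = exp(3.157 + 0.2465) = 30.1 km.

E[T] ≈ 30.1 km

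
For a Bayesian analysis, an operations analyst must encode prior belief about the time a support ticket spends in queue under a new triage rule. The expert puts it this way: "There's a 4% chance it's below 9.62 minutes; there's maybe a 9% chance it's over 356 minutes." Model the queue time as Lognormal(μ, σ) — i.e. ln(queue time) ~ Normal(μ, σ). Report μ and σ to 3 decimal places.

μ ≈ 4.309, σ ≈ 1.168

If T ~ Lognormal(μ,σ) then ln T ~ Normal(μ,σ), so the p-quantile of ln T is μ + z_p·σ.
ln(9.62) = 2.264 and ln(356) = 5.875; z_{0.04} = -1.751, z_{0.91} = 1.341.
σ = (5.875 − 2.264)/(1.341 − (-1.751)) = 1.168.
μ = 2.264 − (-1.751)·1.168 = 4.309.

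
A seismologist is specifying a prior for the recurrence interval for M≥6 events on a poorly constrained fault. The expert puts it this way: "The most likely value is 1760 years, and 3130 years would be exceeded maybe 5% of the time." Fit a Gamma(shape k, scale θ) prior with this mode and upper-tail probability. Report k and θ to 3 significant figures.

k ≈ 9.41, θ ≈ 209

Gamma(k,θ) with k>1 has mode (k−1)θ, so θ = 1760/(k−1).
Need P(X < 3130) = 0.95 with θ tied to k this way. Start at k = 2, θ = 1760: P(X<3130) ≈ 0.531.
Too low — raise k to concentrate. Iterating converges to k ≈ 9.41.
Then θ = 1760/(9.41−1) ≈ 209.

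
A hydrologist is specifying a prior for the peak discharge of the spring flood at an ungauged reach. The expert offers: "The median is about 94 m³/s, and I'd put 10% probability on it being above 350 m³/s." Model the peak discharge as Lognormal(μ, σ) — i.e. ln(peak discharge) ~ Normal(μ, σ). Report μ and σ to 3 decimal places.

μ ≈ 4.543, σ ≈ 1.026

If T ~ Lognormal(μ,σ) then ln T ~ Normal(μ,σ), so the p-quantile of ln T is μ + z_p·σ.
ln(94) = 4.543 and ln(350) = 5.858; z_{0.5} = 0, z_{0.9} = 1.282.
σ = (5.858 − 4.543)/(1.282 − (0)) = 1.026.
μ = 4.543 − (0)·1.026 = 4.543.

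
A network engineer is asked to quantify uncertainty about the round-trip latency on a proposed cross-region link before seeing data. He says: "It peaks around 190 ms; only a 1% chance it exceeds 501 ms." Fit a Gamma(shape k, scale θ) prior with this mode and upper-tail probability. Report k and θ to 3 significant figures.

k ≈ 5.93, θ ≈ 38.5

Gamma(k,θ) with k>1 has mode (k−1)θ, so θ = 190/(k−1).
Need P(X < 501) = 0.99 with θ tied to k this way. Start at k = 2, θ = 190: P(X<501) ≈ 0.740.
Too low — raise k to concentrate. Iterating converges to k ≈ 5.93.
Then θ = 190/(5.93−1) ≈ 38.5.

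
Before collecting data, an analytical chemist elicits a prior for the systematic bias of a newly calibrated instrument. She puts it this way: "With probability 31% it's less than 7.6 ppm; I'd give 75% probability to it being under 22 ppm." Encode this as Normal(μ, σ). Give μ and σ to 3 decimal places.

μ = 13.701, σ = 12.304

For Normal(μ,σ), the p-quantile is μ + z_p·σ. Here z_{0.31} = -0.4959, z_{0.75} = 0.6745.
So 7.6 = μ − 0.4959σ and 22 = μ + 0.6745σ.
Subtracting: σ = (22 − 7.6)/(0.6745 − (-0.4959)) = 12.304.
Then μ = 7.6 − (-0.4959)·12.304 = 13.701.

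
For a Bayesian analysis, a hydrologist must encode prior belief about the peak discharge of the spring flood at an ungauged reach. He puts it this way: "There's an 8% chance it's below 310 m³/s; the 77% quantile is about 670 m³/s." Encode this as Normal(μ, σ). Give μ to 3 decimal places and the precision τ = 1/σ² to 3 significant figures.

For Normal(μ,σ), the p-quantile is μ + z_p·σ. Here z_{0.08} = -1.405, z_{0.77} = 0.7388.
So 310 = μ − 1.405σ and 670 = μ + 0.7388σ.
Subtracting: σ = (670 − 310)/(0.7388 − (-1.405)) = 167.917.
Then μ = 310 − (-1.405)·167.917 = 545.935.
Precision τ = 1/σ² = 1/167.9² = 3.55e-05.

μ = 545.935, τ = 3.55e-05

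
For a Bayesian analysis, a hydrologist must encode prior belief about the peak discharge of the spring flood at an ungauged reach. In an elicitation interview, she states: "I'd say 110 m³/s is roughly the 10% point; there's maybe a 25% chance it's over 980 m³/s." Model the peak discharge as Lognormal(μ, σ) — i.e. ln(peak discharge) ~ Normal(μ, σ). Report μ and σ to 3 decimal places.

If T ~ Lognormal(μ,σ) then ln T ~ Normal(μ,σ), so the p-quantile of ln T is μ + z_p·σ.
ln(110) = 4.7 and ln(980) = 6.888; z_{0.1} = -1.282, z_{0.75} = 0.6745.
σ = (6.888 − 4.7)/(0.6745 − (-1.282)) = 1.118.
μ = 4.7 − (-1.282)·1.118 = 6.133.

μ ≈ 6.133, σ ≈ 1.118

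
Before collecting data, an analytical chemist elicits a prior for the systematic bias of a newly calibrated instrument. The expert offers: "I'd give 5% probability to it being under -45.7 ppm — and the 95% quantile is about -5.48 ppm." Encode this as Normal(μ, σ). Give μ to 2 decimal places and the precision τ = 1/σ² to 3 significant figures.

μ = -25.59, τ = 0.00669

For Normal(μ,σ), the p-quantile is μ + z_p·σ. Here z_{0.05} = -1.645, z_{0.95} = 1.645.
So -45.7 = μ − 1.645σ and -5.48 = μ + 1.645σ.
Subtracting: σ = (-5.48 − -45.7)/(1.645 − (-1.645)) = 12.23.
Then μ = -45.7 − (-1.645)·12.23 = -25.59.
Precision τ = 1/σ² = 1/12.23² = 0.00669.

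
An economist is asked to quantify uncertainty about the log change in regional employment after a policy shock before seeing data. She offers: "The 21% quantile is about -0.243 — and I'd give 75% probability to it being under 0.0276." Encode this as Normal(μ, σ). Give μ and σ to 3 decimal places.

μ = -0.096, σ = 0.183

For Normal(μ,σ), the p-quantile is μ + z_p·σ. Here z_{0.21} = -0.8064, z_{0.75} = 0.6745.
So -0.243 = μ − 0.8064σ and 0.0276 = μ + 0.6745σ.
Subtracting: σ = (0.0276 − -0.243)/(0.6745 − (-0.8064)) = 0.183.
Then μ = -0.243 − (-0.8064)·0.183 = -0.096.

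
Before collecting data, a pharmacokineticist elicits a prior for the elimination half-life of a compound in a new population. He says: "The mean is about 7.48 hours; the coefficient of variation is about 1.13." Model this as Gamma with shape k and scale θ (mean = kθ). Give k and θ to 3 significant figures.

k ≈ 0.783, θ ≈ 9.55

For Gamma(k, scale θ): mean = kθ, variance = kθ², so CV = 1/√k.
CV = 1.13, hence k = 1/CV² = 0.783.
Then θ = mean/k = 7.48/0.783 = 9.55.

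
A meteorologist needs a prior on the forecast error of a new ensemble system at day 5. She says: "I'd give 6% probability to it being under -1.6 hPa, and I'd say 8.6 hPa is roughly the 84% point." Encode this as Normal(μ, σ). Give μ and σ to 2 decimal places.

μ = 4.62, σ = 4.00

The p-quantile of Normal(μ,σ) is μ + z_p·σ, with z_{0.06} = -1.555 and z_{0.84} = 0.9945.
Eliminate σ: μ = (z₂·x₁ − z₁·x₂)/(z₂ − z₁) = (0.9945·-1.6 − (-1.555)·8.6)/2.549 = 4.62.
Then σ = (x₂ − x₁)/(z₂ − z₁) = (8.6 − -1.6)/2.549 = 4.00.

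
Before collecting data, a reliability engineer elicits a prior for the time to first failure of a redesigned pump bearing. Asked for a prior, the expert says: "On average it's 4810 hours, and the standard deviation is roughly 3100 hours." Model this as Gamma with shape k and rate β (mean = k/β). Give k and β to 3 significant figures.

k ≈ 2.41, β ≈ 0.000501

For Gamma(k, rate β): mean = k/β, variance = k/β², so CV = 1/√k.
CV = SD/mean = 3100/4810 = 0.6445, hence k = 1/CV² = 2.41.
Then β = k/mean = 2.41/4810 = 0.000501.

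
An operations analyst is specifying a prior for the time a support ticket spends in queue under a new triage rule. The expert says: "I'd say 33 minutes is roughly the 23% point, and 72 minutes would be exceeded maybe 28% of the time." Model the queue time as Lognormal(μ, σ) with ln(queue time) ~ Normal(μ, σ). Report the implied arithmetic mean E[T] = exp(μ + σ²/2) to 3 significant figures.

If T ~ Lognormal(μ,σ) then ln T ~ Normal(μ,σ), so the p-quantile of ln T is μ + z_p·σ.
ln(33) = 3.497 and ln(72) = 4.277; z_{0.23} = -0.7388, z_{0.72} = 0.5828.
σ = (4.277 − 3.497)/(0.5828 − (-0.7388)) = 0.590.
μ = 3.497 − (-0.7388)·0.590 = 3.933.
E[T] = exp(μ + σ²/2) = exp(3.933 + 0.1742) = 60.8 minutes.

E[T] ≈ 60.8 minutes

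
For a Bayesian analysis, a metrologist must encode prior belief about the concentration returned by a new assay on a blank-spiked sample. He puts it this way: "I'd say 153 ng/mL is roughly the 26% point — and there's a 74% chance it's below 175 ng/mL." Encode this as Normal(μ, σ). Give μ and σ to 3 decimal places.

For Normal(μ,σ), the p-quantile is μ + z_p·σ. Here z_{0.26} = -0.6433, z_{0.74} = 0.6433.
So 153 = μ − 0.6433σ and 175 = μ + 0.6433σ.
Subtracting: σ = (175 − 153)/(0.6433 − (-0.6433)) = 17.098.
Then μ = 153 − (-0.6433)·17.098 = 164.000.

μ = 164.000, σ = 17.098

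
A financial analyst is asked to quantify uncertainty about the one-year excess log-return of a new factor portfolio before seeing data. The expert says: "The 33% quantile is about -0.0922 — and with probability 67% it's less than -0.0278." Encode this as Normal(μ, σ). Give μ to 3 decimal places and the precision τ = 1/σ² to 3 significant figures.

For Normal(μ,σ), the p-quantile is μ + z_p·σ. Here z_{0.33} = -0.4399, z_{0.67} = 0.4399.
So -0.0922 = μ − 0.4399σ and -0.0278 = μ + 0.4399σ.
Subtracting: σ = (-0.0278 − -0.0922)/(0.4399 − (-0.4399)) = 0.073.
Then μ = -0.0922 − (-0.4399)·0.073 = -0.060.
Precision τ = 1/σ² = 1/0.0732² = 187.

μ = -0.060, τ = 187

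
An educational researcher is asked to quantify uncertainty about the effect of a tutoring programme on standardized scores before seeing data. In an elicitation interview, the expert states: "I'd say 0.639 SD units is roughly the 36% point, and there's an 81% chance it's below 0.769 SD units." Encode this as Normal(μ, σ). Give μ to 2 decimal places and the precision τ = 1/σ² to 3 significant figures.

For Normal(μ,σ), the p-quantile is μ + z_p·σ. Here z_{0.36} = -0.3585, z_{0.81} = 0.8779.
So 0.639 = μ − 0.3585σ and 0.769 = μ + 0.8779σ.
Subtracting: σ = (0.769 − 0.639)/(0.8779 − (-0.3585)) = 0.11.
Then μ = 0.639 − (-0.3585)·0.11 = 0.68.
Precision τ = 1/σ² = 1/0.1051² = 90.4.

μ = 0.68, τ = 90.4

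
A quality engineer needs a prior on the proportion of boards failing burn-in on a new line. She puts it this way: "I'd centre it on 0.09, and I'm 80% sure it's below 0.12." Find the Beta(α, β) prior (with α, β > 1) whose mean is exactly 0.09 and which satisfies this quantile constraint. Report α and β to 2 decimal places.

α ≈ 5.05, β ≈ 51.04

With mean 0.09 fixed, write α = 0.09s, β = 0.91s where s = α+β.
Need P(θ < 0.12) = 0.8 under Beta(0.09s, 0.91s). Normal approximation: (q−m)/√(m(1−m)/s) ≈ z_{0.8} = 0.842, so s ≈ 0.09·0.91·(0.842)²/(0.12−0.09)² = 64.5.
At s = 64.5: P(θ<0.12) ≈ 0.812. Adjusting to match 0.8 gives s ≈ 56.09.
So α = 0.09·56.09 ≈ 5.05, β = 0.91·56.09 ≈ 51.04.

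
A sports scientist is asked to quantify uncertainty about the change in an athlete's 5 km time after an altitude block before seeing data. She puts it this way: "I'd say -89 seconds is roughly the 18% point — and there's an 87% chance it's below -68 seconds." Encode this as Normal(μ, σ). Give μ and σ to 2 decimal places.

For Normal(μ,σ), the p-quantile is μ + z_p·σ. Here z_{0.18} = -0.9154, z_{0.87} = 1.126.
So -89 = μ − 0.9154σ and -68 = μ + 1.126σ.
Subtracting: σ = (-68 − -89)/(1.126 − (-0.9154)) = 10.29.
Then μ = -89 − (-0.9154)·10.29 = -79.59.

μ = -79.59, σ = 10.29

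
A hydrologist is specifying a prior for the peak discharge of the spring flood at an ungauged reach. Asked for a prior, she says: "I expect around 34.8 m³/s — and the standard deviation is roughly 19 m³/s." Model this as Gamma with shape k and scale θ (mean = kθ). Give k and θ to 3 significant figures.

k ≈ 3.35, θ ≈ 10.4

For Gamma(k, scale θ): mean = kθ, variance = kθ², so CV = 1/√k.
CV = SD/mean = 19/34.8 = 0.546, hence k = 1/CV² = 3.35.
Then θ = mean/k = 34.8/3.35 = 10.4.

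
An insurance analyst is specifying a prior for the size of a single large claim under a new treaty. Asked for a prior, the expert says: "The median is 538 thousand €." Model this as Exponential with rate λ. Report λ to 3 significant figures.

λ ≈ 0.00129

Exponential median = ln 2 / λ, so λ = ln 2 / 538.0 = 0.00129.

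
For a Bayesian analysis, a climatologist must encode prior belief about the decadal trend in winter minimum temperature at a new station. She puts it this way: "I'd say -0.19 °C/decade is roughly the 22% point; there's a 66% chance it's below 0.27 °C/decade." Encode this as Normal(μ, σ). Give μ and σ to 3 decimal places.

μ = 0.110, σ = 0.388

The p-quantile of Normal(μ,σ) is μ + z_p·σ, with z_{0.22} = -0.7722 and z_{0.66} = 0.4125.
Eliminate σ: μ = (z₂·x₁ − z₁·x₂)/(z₂ − z₁) = (0.4125·-0.19 − (-0.7722)·0.27)/1.185 = 0.110.
Then σ = (x₂ − x₁)/(z₂ − z₁) = (0.27 − -0.19)/1.185 = 0.388.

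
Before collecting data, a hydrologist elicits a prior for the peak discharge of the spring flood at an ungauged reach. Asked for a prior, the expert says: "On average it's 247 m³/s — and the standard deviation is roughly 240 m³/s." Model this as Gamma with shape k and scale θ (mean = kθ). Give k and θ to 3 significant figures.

k ≈ 1.06, θ ≈ 233

For Gamma(k, scale θ): mean = kθ, variance = kθ², so CV = 1/√k.
CV = SD/mean = 240/247 = 0.9717, hence k = 1/CV² = 1.06.
Then θ = mean/k = 247/1.06 = 233.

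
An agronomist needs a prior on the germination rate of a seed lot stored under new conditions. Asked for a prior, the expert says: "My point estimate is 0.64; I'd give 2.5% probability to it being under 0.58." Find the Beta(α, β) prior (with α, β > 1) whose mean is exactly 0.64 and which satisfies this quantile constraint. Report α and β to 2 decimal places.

With mean 0.64 fixed, write α = 0.64s, β = 0.36s where s = α+β.
Need P(θ < 0.58) = 0.025 under Beta(0.64s, 0.36s). Normal approximation: (q−m)/√(m(1−m)/s) ≈ z_{0.025} = -1.96, so s ≈ 0.64·0.36·(-1.96)²/(0.58−0.64)² = 245.9.
At s = 245.9: P(θ<0.58) ≈ 0.027. Adjusting to match 0.025 gives s ≈ 253.18.
So α = 0.64·253.18 ≈ 162.04, β = 0.36·253.18 ≈ 91.15.

α ≈ 162.04, β ≈ 91.15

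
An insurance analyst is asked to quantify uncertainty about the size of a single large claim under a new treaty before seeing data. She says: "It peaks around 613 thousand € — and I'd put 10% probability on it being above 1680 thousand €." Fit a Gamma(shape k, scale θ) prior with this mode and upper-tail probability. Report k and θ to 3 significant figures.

Gamma(k,θ) with k>1 has mode (k−1)θ, so θ = 613/(k−1).
Need P(X < 1680) = 0.9 with θ tied to k this way. Start at k = 2, θ = 613: P(X<1680) ≈ 0.759.
Too low — raise k to concentrate. Iterating converges to k ≈ 2.88.
Then θ = 613/(2.88−1) ≈ 326.

k ≈ 2.88, θ ≈ 326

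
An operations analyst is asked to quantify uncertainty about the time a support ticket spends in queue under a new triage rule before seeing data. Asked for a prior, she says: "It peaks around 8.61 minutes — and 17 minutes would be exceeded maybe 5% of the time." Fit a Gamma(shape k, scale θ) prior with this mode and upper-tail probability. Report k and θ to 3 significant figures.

k ≈ 6.99, θ ≈ 1.44

Gamma(k,θ) with k>1 has mode (k−1)θ, so θ = 8.61/(k−1).
Need P(X < 17) = 0.95 with θ tied to k this way. Start at k = 2, θ = 8.61: P(X<17) ≈ 0.587.
Too low — raise k to concentrate. Iterating converges to k ≈ 6.99.
Then θ = 8.61/(6.99−1) ≈ 1.44.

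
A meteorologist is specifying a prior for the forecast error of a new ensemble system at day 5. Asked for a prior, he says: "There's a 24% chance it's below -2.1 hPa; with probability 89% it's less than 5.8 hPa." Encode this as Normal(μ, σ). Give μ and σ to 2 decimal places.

μ = 0.79, σ = 4.09

For Normal(μ,σ), the p-quantile is μ + z_p·σ. Here z_{0.24} = -0.7063, z_{0.89} = 1.227.
So -2.1 = μ − 0.7063σ and 5.8 = μ + 1.227σ.
Subtracting: σ = (5.8 − -2.1)/(1.227 − (-0.7063)) = 4.09.
Then μ = -2.1 − (-0.7063)·4.09 = 0.79.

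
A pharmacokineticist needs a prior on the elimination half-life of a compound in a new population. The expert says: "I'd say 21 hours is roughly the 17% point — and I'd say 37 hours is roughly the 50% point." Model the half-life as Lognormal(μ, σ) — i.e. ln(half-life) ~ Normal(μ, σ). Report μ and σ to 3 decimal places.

If T ~ Lognormal(μ,σ) then ln T ~ Normal(μ,σ), so the p-quantile of ln T is μ + z_p·σ.
ln(21) = 3.045 and ln(37) = 3.611; z_{0.17} = -0.9542, z_{0.5} = 0.
σ = (3.611 − 3.045)/(0 − (-0.9542)) = 0.594.
μ = 3.045 − (-0.9542)·0.594 = 3.611.

μ ≈ 3.611, σ ≈ 0.594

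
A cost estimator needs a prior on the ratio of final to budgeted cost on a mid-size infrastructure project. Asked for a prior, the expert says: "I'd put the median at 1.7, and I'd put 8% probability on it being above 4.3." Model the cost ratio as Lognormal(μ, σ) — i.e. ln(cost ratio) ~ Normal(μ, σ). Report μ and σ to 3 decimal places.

If T ~ Lognormal(μ,σ) then ln T ~ Normal(μ,σ), so the p-quantile of ln T is μ + z_p·σ.
ln(1.7) = 0.5306 and ln(4.3) = 1.459; z_{0.5} = 0, z_{0.92} = 1.405.
σ = (1.459 − 0.5306)/(1.405 − (0)) = 0.660.
μ = 0.5306 − (0)·0.660 = 0.531.

μ ≈ 0.531, σ ≈ 0.660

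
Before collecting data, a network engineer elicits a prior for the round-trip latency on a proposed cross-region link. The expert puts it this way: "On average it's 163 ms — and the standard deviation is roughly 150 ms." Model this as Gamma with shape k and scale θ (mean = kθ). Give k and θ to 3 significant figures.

k ≈ 1.18, θ ≈ 138

For Gamma(k, scale θ): mean = kθ, variance = kθ², so CV = 1/√k.
CV = SD/mean = 150/163 = 0.9202, hence k = 1/CV² = 1.18.
Then θ = mean/k = 163/1.18 = 138.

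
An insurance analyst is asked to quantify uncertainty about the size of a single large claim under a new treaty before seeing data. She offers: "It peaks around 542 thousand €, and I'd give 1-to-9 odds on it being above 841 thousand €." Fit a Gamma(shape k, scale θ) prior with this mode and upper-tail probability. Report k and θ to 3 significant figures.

k ≈ 10.7, θ ≈ 55.9

Gamma(k,θ) with k>1 has mode (k−1)θ, so θ = 542/(k−1).
Need P(X < 841) = 0.9 with θ tied to k this way. Start at k = 2, θ = 542: P(X<841) ≈ 0.459.
Too low — raise k to concentrate. Iterating converges to k ≈ 10.7.
Then θ = 542/(10.7−1) ≈ 55.9.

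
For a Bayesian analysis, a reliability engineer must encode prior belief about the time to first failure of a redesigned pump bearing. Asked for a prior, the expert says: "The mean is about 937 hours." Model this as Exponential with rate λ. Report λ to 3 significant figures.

λ ≈ 0.00107

Exponential mean = 1/λ, so λ = 1/937.0 = 0.00107.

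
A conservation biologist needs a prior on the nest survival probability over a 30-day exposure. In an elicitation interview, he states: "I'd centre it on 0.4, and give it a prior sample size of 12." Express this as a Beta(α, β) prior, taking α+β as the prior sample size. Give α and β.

α = 4.8, β = 7.2

Under the effective-sample-size interpretation, Beta(α, β) has prior mean α/(α+β) and prior sample size α+β.
So α+β = 12 and α/(α+β) = 0.4, giving α = 0.4·12 = 4.8 and β = 12 − 4.8 = 7.2.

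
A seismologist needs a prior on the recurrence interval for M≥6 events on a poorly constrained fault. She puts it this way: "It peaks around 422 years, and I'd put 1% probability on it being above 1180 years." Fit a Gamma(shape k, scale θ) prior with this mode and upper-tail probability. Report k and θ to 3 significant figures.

Gamma(k,θ) with k>1 has mode (k−1)θ, so θ = 422/(k−1).
Need P(X < 1180) = 0.99 with θ tied to k this way. Start at k = 2, θ = 422: P(X<1180) ≈ 0.768.
Too low — raise k to concentrate. Iterating converges to k ≈ 5.33.
Then θ = 422/(5.33−1) ≈ 97.5.

k ≈ 5.33, θ ≈ 97.5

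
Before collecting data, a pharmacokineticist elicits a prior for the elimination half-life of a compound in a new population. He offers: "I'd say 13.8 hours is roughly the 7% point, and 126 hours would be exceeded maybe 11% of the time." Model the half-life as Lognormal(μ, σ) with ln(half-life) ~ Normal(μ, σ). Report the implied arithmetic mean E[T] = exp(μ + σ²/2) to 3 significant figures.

E[T] ≈ 64.5 hours

If T ~ Lognormal(μ,σ) then ln T ~ Normal(μ,σ), so the p-quantile of ln T is μ + z_p·σ.
ln(13.8) = 2.625 and ln(126) = 4.836; z_{0.07} = -1.476, z_{0.89} = 1.227.
σ = (4.836 − 2.625)/(1.227 − (-1.476)) = 0.818.
μ = 2.625 − (-1.476)·0.818 = 3.832.
E[T] = exp(μ + σ²/2) = exp(3.832 + 0.3349) = 64.5 hours.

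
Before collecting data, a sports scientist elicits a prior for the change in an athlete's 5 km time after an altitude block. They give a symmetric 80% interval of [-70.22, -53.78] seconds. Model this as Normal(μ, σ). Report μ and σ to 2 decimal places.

μ = -62.00, σ = 6.41

A symmetric 80% interval runs μ ± z·σ with z = 1.282.
Half-width = 8.22, so σ = 8.22/1.282 = 6.41.
μ is the interval midpoint, -62.00.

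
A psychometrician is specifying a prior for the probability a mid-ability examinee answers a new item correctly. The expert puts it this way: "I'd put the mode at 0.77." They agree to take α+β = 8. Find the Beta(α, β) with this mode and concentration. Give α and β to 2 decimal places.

For α,β > 1 the Beta mode is (α−1)/(α+β−2). With α+β = 8, the mode is (α−1)/6.
Set (α−1)/6 = 0.77 → α = 1 + 0.77·6 = 5.62.
β = 8 − α = 2.38.

α = 5.62, β = 2.38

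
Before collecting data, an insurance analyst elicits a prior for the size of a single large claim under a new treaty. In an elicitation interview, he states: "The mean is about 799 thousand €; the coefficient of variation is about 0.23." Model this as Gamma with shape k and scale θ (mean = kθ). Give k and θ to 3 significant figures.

For Gamma(k, scale θ): mean = kθ, variance = kθ², so CV = 1/√k.
CV = 0.23, hence k = 1/CV² = 18.9.
Then θ = mean/k = 799/18.9 = 42.3.

k ≈ 18.9, θ ≈ 42.3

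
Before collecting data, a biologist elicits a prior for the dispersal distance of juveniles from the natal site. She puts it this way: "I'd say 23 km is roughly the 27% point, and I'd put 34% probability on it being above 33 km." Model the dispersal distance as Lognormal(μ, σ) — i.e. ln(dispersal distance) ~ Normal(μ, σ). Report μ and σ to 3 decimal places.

If T ~ Lognormal(μ,σ) then ln T ~ Normal(μ,σ), so the p-quantile of ln T is μ + z_p·σ.
ln(23) = 3.135 and ln(33) = 3.497; z_{0.27} = -0.6128, z_{0.66} = 0.4125.
σ = (3.497 − 3.135)/(0.4125 − (-0.6128)) = 0.352.
μ = 3.135 − (-0.6128)·0.352 = 3.351.

μ ≈ 3.351, σ ≈ 0.352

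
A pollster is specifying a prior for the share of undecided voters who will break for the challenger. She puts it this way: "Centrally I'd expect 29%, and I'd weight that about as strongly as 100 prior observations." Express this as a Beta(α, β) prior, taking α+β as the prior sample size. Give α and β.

α = 29, β = 71

Under the effective-sample-size interpretation, Beta(α, β) has prior mean α/(α+β) and prior sample size α+β.
So α+β = 100 and α/(α+β) = 0.29, giving α = 0.29·100 = 29 and β = 100 − 29 = 71.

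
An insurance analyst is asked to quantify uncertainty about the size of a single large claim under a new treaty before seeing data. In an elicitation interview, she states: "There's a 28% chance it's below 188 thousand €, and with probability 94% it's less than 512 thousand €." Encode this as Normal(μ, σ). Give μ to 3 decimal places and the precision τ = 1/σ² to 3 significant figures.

μ = 276.342, τ = 4.35e-05

For Normal(μ,σ), the p-quantile is μ + z_p·σ. Here z_{0.28} = -0.5828, z_{0.94} = 1.555.
So 188 = μ − 0.5828σ and 512 = μ + 1.555σ.
Subtracting: σ = (512 − 188)/(1.555 − (-0.5828)) = 151.571.
Then μ = 188 − (-0.5828)·151.571 = 276.342.
Precision τ = 1/σ² = 1/151.6² = 4.35e-05.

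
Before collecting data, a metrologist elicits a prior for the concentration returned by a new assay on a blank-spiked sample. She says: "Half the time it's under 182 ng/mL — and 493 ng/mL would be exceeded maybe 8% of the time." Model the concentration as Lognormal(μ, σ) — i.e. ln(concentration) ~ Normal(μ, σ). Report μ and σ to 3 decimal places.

μ ≈ 5.204, σ ≈ 0.709

If T ~ Lognormal(μ,σ) then ln T ~ Normal(μ,σ), so the p-quantile of ln T is μ + z_p·σ.
ln(182) = 5.204 and ln(493) = 6.201; z_{0.5} = 0, z_{0.92} = 1.405.
σ = (6.201 − 5.204)/(1.405 − (0)) = 0.709.
μ = 5.204 − (0)·0.709 = 5.204.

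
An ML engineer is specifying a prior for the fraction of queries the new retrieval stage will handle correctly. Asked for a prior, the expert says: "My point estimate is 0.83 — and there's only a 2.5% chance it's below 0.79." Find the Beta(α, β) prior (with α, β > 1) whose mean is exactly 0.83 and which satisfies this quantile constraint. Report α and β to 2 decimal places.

α ≈ 305.06, β ≈ 62.48

With mean 0.83 fixed, write α = 0.83s, β = 0.17s where s = α+β.
Need P(θ < 0.79) = 0.025 under Beta(0.83s, 0.17s). Normal approximation: (q−m)/√(m(1−m)/s) ≈ z_{0.025} = -1.96, so s ≈ 0.83·0.17·(-1.96)²/(0.79−0.83)² = 338.8.
At s = 338.8: P(θ<0.79) ≈ 0.030. Adjusting to match 0.025 gives s ≈ 367.54.
So α = 0.83·367.54 ≈ 305.06, β = 0.17·367.54 ≈ 62.48.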